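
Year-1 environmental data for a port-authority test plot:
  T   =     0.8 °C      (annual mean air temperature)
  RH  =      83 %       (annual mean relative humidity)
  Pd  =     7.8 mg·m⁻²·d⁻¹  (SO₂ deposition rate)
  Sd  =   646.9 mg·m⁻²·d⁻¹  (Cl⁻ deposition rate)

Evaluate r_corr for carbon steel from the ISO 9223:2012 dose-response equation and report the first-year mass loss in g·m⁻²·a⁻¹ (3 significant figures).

carbon steel: temperature factor f = +0.150·(-9.2) = -1.3800
  Pd branch = 1.77·Pd^0.52·e^(0.02·RH+f) = 6.815 μm/a
  Sd branch = 0.102·Sd^0.62·e^(0.033·RH+0.04·T) = 90.11 μm/a
  sum: 6.815 + 90.11 → r_corr = 96.92 μm/a
Convert to mass loss: 96.92 μm/a × 7.85 g/cm³ = 760.8 g·m⁻²·a⁻¹

r_corr = 761 g·m⁻²·a⁻¹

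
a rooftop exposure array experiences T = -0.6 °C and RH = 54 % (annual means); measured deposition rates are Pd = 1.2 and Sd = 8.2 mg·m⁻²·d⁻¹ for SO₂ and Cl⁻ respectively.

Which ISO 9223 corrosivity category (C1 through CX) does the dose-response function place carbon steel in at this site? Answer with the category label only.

carbon steel: T≤10 °C ⇒ hinge +0.150·(-0.6−10) = -1.5900
  SO₂ term: 1.77·1.2^0.52·exp(0.02·54-1.5900) = 1.169
  Cl⁻ term: 0.102·8.2^0.62·exp(0.033·54+0.04·-0.6) = 2.181
  sum: 1.169 + 2.181 → r_corr = 3.35 μm/a
3.35 μm/a falls in (1.3, 25] for carbon steel → category C2

C2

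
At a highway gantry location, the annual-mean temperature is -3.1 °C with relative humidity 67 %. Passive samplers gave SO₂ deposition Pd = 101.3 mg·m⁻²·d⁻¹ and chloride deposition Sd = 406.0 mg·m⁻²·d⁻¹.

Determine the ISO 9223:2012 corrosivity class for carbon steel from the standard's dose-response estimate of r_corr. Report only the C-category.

carbon steel: temperature factor f = +0.150·(-13.1) = -1.9650
  Pd branch = 1.77·Pd^0.52·e^(0.02·RH+f) = 10.46 μm/a
  Cl⁻ term: 0.102·406.0^0.62·exp(0.033·67+0.04·-3.1) = 34.06
  r_corr = 10.46 + 34.06 = 44.52 μm/a
44.5 μm/a falls in (25, 50] for carbon steel → category C3

C3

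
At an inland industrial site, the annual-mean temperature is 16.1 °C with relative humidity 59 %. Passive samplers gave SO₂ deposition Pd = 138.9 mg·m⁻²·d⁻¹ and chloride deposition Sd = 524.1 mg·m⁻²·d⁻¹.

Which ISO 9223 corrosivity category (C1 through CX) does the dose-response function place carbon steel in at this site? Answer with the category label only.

C5

carbon steel: temperature factor f = -0.054·(6.1) = -0.3294
  SO₂ term: 1.77·138.9^0.52·exp(0.02·59-0.3294) = 53.9
  Cl⁻ term: 0.102·524.1^0.62·exp(0.033·59+0.04·16.1) = 66.05
  sum: 53.9 + 66.05 → r_corr = 120 μm/a
ISO 9223 Table 2 (carbon steel): 80 < 120 ≤ 200 μm/a ⇒ C5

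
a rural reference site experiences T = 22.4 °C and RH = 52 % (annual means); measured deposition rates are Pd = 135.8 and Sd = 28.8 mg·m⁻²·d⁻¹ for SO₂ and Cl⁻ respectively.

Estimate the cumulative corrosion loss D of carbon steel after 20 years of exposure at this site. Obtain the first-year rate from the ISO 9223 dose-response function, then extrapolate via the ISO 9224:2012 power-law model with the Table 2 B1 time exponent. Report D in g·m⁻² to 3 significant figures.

D(20) = 1.66e+03 g·m⁻²

carbon steel: temperature factor f = -0.054·(12.4) = -0.6696
  sulphur-dioxide contribution → 32.96 μm/a
  chloride contribution → 11.16 μm/a
  total first-year rate 44.12 μm/a
ISO 9224: D(t) = r_corr · t^b with b = 0.523 (carbon steel, B1)
  D(20) = 44.12 × 20^0.523 = 44.12 × 4.791 = 211.4 μm
  Mass loss = 211.4 μm × 7.85 g/cm³ = 1659 g·m⁻²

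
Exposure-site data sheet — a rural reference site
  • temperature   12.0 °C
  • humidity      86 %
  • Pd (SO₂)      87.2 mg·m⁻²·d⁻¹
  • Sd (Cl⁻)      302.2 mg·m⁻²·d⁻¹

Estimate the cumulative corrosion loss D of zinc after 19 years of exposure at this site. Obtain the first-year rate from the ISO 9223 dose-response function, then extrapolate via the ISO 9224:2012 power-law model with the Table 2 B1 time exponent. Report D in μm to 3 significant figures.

zinc: temperature factor f = -0.071·(2.0) = -0.1420
  SO₂ term: 0.0129·87.2^0.44·exp(0.046·86-0.1420) = 4.177
  Sd branch = 0.0175·Sd^0.57·e^(0.008·RH+0.085·T) = 2.504 μm/a
  sum: 4.177 + 2.504 → r_corr = 6.68 μm/a
Long-term exponent b (ISO 9224 Table 2, B1) = 0.813
  D(19) = 6.68 × 19^0.813 = 6.68 × 10.96 = 73.18 μm

D(19) = 73.2 μm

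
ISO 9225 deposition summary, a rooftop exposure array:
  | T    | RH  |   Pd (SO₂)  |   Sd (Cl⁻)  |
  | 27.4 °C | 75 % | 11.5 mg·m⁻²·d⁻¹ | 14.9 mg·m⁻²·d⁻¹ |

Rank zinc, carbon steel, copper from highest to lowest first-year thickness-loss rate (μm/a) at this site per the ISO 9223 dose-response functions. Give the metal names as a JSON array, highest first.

["carbon steel", "zinc", "copper"]

zinc: temperature factor f = -0.071·(17.4) = -1.2354
  sulphur-dioxide contribution → 0.346 μm/a
  chloride contribution → 1.527 μm/a
  ⇒ r_corr(zinc) = 1.873 μm/a
carbon steel: T>10 °C ⇒ hinge -0.054·(27.4−10) = -0.9396
  sulphur-dioxide contribution → 11.04 μm/a
  chloride contribution → 19.36 μm/a
  ⇒ r_corr(carbon steel) = 30.4 μm/a
copper: f(T) = -0.080·(T−10) [T>10 °C] = -1.3920
  sulphur-dioxide contribution → 0.2076 μm/a
  chloride contribution → 1.211 μm/a
  ⇒ r_corr(copper) = 1.419 μm/a
Ordering by μm/a: carbon steel (30.4) > zinc (1.87) > copper (1.42)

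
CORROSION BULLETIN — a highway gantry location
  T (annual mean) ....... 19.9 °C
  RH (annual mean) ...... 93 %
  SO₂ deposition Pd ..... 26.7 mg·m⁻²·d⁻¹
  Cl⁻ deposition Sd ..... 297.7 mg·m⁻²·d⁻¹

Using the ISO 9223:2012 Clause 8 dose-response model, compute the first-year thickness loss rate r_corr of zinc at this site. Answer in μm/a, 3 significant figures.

r_corr = 7.09 μm/a

zinc: temperature factor f = -0.071·(9.9) = -0.7029
  Pd branch = 0.0129·Pd^0.44·e^(0.046·RH+f) = 1.954 μm/a
  Sd branch = 0.0175·Sd^0.57·e^(0.008·RH+0.085·T) = 5.138 μm/a
  r_corr = 1.954 + 5.138 = 7.092 μm/a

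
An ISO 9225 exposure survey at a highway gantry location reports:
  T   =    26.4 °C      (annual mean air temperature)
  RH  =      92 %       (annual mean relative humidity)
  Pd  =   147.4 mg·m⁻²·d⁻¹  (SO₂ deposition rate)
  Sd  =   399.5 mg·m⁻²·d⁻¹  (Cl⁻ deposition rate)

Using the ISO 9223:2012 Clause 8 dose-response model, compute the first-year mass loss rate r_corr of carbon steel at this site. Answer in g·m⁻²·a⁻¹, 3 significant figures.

r_corr = 2.45e+03 g·m⁻²·a⁻¹

carbon steel: f(T) = -0.054·(T−10) [T>10 °C] = -0.8856
  sulphur-dioxide contribution → 61.67 μm/a
  chloride contribution → 250.4 μm/a
  total first-year rate 312.1 μm/a
Convert to mass loss: 312.1 μm/a × 7.85 g/cm³ = 2450 g·m⁻²·a⁻¹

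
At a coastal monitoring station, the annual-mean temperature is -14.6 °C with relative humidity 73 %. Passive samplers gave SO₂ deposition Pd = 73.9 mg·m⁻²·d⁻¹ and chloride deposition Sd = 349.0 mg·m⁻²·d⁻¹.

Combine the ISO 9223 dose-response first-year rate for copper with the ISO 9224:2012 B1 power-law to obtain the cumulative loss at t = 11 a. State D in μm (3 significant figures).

copper: temperature factor f = +0.126·(-24.6) = -3.0996
  Pd branch = 0.0053·Pd^0.26·e^(0.059·RH+f) = 0.05426 μm/a
  Cl⁻ term: 0.01025·349.0^0.27·exp(0.036·73+0.049·-14.6) = 0.3372
  r_corr = 0.05426 + 0.3372 = 0.3915 μm/a
Power-law: D(11) = r_corr · 11^0.667
  D(11) = 0.3915 × 11^0.667 = 0.3915 × 4.95 = 1.938 μm

D(11) = 1.94 μm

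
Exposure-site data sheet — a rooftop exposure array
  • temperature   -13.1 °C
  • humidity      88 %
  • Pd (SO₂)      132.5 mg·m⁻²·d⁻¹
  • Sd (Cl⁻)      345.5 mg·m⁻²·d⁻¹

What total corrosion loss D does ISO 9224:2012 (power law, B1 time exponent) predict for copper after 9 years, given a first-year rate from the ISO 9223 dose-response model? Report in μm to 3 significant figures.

D(9) = 3.49 μm

copper: T≤10 °C ⇒ hinge +0.126·(-13.1−10) = -2.9106
  sulphur-dioxide contribution → 0.1849 μm/a
  chloride contribution → 0.6211 μm/a
  ⇒ r_corr(copper) = 0.806 μm/a
ISO 9224: D(t) = r_corr · t^b with b = 0.667 (copper, B1)
  D(9) = 0.806 × 9^0.667 = 0.806 × 4.33 = 3.49 μm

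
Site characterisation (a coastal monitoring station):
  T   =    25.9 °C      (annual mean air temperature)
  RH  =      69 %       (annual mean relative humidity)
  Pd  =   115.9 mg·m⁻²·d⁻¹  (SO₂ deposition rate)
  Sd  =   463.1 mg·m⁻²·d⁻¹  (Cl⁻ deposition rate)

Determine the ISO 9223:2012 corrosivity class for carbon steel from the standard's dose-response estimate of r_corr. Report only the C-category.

carbon steel: f(T) = -0.054·(T−10) [T>10 °C] = -0.8586
  sulphur-dioxide contribution → 35.3 μm/a
  chloride contribution → 125.9 μm/a
  ⇒ r_corr(carbon steel) = 161.2 μm/a
Category bounds: 80…200 μm/a bracket r_corr ⇒ C5

C5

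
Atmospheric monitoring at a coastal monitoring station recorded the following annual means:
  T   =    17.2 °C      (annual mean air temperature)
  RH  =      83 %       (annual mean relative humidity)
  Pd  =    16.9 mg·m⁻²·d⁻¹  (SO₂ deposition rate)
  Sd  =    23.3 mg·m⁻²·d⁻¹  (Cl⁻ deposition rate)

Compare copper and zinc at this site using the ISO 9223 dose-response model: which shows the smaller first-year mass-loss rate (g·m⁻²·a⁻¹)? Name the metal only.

zinc

copper: temperature factor f = -0.080·(7.2) = -0.5760
  sulphur-dioxide contribution → 0.832 μm/a
  chloride contribution → 1.106 μm/a
  total first-year rate 1.938 μm/a
  mass loss = 1.938 μm/a × 8.96 g/cm³ = 17.36 g·m⁻²·a⁻¹
zinc: temperature factor f = -0.071·(7.2) = -0.5112
  sulphur-dioxide contribution → 1.222 μm/a
  chloride contribution → 0.8826 μm/a
  total first-year rate 2.104 μm/a
  mass loss = 2.104 μm/a × 7.14 g/cm³ = 15.02 g·m⁻²·a⁻¹
Ordering by g·m⁻²·a⁻¹: copper (17.4) > zinc (15)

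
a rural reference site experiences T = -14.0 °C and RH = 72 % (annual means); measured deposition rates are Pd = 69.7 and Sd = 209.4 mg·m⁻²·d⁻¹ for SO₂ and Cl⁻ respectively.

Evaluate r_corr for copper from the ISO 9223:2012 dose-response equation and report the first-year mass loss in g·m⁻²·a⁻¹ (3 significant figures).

r_corr = 3.10 g·m⁻²·a⁻¹

copper: T≤10 °C ⇒ hinge +0.126·(-14.0−10) = -3.0240
  Pd branch = 0.0053·Pd^0.26·e^(0.059·RH+f) = 0.05434 μm/a
  Sd branch = 0.01025·Sd^0.27·e^(0.036·RH+0.049·T) = 0.2918 μm/a
  sum: 0.05434 + 0.2918 → r_corr = 0.3462 μm/a
Convert to mass loss: 0.3462 μm/a × 8.96 g/cm³ = 3.102 g·m⁻²·a⁻¹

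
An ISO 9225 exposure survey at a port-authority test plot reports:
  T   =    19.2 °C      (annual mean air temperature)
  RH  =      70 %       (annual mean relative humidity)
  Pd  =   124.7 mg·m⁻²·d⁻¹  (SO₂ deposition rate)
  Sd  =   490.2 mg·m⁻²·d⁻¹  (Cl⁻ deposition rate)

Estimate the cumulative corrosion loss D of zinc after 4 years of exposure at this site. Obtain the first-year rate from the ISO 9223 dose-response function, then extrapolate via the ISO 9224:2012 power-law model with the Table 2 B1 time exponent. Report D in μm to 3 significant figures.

D(4) = 20.9 μm

zinc: T>10 °C ⇒ hinge -0.071·(19.2−10) = -0.6532
  sulphur-dioxide contribution → 1.404 μm/a
  chloride contribution → 5.352 μm/a
  total first-year rate 6.757 μm/a
Long-term exponent b (ISO 9224 Table 2, B1) = 0.813
  D(4) = 6.757 × 4^0.813 = 6.757 × 3.087 = 20.85 μm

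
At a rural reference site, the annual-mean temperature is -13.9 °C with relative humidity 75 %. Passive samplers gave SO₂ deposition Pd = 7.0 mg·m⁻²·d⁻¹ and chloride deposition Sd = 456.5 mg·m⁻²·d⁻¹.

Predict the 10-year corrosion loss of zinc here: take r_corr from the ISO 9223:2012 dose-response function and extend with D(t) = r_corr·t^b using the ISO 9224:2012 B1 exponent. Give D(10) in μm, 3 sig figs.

zinc: T≤10 °C ⇒ hinge +0.038·(-13.9−10) = -0.9082
  sulphur-dioxide contribution → 0.3858 μm/a
  chloride contribution → 0.3209 μm/a
  ⇒ r_corr(zinc) = 0.7067 μm/a
ISO 9224: D(t) = r_corr · t^b with b = 0.813 (zinc, B1)
  D(10) = 0.7067 × 10^0.813 = 0.7067 × 6.501 = 4.594 μm

D(10) = 4.59 μm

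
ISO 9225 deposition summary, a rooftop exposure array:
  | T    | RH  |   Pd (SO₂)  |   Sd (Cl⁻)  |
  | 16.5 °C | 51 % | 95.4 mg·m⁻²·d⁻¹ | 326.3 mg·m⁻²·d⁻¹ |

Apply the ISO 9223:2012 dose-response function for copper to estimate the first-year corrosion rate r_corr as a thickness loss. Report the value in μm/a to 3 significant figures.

r_corr = 0.897 μm/a

copper: f(T) = -0.080·(T−10) [T>10 °C] = -0.5200
  Pd branch = 0.0053·Pd^0.26·e^(0.059·RH+f) = 0.2089 μm/a
  Sd branch = 0.01025·Sd^0.27·e^(0.036·RH+0.049·T) = 0.6885 μm/a
  sum: 0.2089 + 0.6885 → r_corr = 0.8974 μm/a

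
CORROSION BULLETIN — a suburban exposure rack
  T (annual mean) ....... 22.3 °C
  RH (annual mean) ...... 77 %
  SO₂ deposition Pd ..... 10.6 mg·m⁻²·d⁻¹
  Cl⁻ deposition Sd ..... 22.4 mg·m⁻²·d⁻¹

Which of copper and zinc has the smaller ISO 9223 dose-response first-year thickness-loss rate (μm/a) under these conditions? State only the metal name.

copper

copper: temperature factor f = -0.080·(12.3) = -0.9840
  Pd branch = 0.0053·Pd^0.26·e^(0.059·RH+f) = 0.344 μm/a
  Sd branch = 0.01025·Sd^0.27·e^(0.036·RH+0.049·T) = 1.132 μm/a
  sum: 0.344 + 1.132 → r_corr = 1.476 μm/a
zinc: f(T) = -0.071·(T−10) [T>10 °C] = -0.8733
  Pd branch = 0.0129·Pd^0.44·e^(0.046·RH+f) = 0.5257 μm/a
  Sd branch = 0.0175·Sd^0.57·e^(0.008·RH+0.085·T) = 1.269 μm/a
  sum: 0.5257 + 1.269 → r_corr = 1.795 μm/a
Ordering by μm/a: zinc (1.79) > copper (1.48)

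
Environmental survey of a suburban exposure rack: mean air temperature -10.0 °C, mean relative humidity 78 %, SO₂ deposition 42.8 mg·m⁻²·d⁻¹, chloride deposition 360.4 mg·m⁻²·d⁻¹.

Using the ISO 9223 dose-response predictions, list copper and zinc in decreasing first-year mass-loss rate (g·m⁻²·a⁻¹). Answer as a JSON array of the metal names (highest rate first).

copper: temperature factor f = +0.126·(-20.0) = -2.5200
  sulphur-dioxide contribution → 0.1129 μm/a
  chloride contribution → 0.5102 μm/a
  total first-year rate 0.6231 μm/a
  mass loss = 0.6231 μm/a × 8.96 g/cm³ = 5.583 g·m⁻²·a⁻¹
zinc: f(T) = +0.038·(T−10) [T≤10 °C] = -0.7600
  sulphur-dioxide contribution → 1.139 μm/a
  chloride contribution → 0.4002 μm/a
  ⇒ r_corr(zinc) = 1.539 μm/a
  mass loss = 1.539 μm/a × 7.14 g/cm³ = 10.99 g·m⁻²·a⁻¹
Ordering by g·m⁻²·a⁻¹: zinc (11) > copper (5.58)

["zinc", "copper"]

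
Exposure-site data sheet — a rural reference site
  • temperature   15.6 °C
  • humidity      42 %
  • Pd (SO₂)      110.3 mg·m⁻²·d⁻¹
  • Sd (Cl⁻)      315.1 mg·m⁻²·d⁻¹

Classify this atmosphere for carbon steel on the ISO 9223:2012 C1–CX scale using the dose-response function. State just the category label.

carbon steel: T>10 °C ⇒ hinge -0.054·(15.6−10) = -0.3024
  SO₂ term: 1.77·110.3^0.52·exp(0.02·42-0.3024) = 34.96
  Cl⁻ term: 0.102·315.1^0.62·exp(0.033·42+0.04·15.6) = 26.95
  sum: 34.96 + 26.95 → r_corr = 61.91 μm/a
ISO 9223 Table 2 (carbon steel): 50 < 61.9 ≤ 80 μm/a ⇒ C4

C4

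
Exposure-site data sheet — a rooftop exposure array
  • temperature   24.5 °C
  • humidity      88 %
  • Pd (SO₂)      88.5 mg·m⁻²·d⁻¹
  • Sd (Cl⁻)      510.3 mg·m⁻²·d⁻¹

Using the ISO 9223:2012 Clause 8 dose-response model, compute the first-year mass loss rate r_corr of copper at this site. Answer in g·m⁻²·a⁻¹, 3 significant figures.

r_corr = 47.6 g·m⁻²·a⁻¹

copper: T>10 °C ⇒ hinge -0.080·(24.5−10) = -1.1600
  sulphur-dioxide contribution → 0.9584 μm/a
  chloride contribution → 4.356 μm/a
  ⇒ r_corr(copper) = 5.314 μm/a
Convert to mass loss: 5.314 μm/a × 8.96 g/cm³ = 47.61 g·m⁻²·a⁻¹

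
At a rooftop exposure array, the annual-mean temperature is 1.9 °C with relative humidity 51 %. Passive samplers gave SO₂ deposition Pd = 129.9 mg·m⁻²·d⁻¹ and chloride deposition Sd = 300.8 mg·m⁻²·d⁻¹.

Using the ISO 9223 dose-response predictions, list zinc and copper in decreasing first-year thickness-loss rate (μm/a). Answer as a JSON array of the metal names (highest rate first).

zinc: temperature factor f = +0.038·(-8.1) = -0.3078
  SO₂ term: 0.0129·129.9^0.44·exp(0.046·51-0.3078) = 0.8429
  Cl⁻ term: 0.0175·300.8^0.57·exp(0.008·51+0.085·1.9) = 0.7998
  r_corr = 0.8429 + 0.7998 = 1.643 μm/a
copper: f(T) = +0.126·(T−10) [T≤10 °C] = -1.0206
  SO₂ term: 0.0053·129.9^0.26·exp(0.059·51-1.0206) = 0.1372
  Sd branch = 0.01025·Sd^0.27·e^(0.036·RH+0.049·T) = 0.3293 μm/a
  r_corr = 0.1372 + 0.3293 = 0.4666 μm/a
Ordering by μm/a: zinc (1.64) > copper (0.467)

["zinc", "copper"]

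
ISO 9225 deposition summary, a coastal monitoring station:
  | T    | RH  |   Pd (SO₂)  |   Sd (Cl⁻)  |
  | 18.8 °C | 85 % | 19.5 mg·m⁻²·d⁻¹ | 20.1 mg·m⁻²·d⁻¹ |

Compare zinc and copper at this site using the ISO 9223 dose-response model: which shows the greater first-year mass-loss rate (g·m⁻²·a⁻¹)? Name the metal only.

copper

zinc: f(T) = -0.071·(T−10) [T>10 °C] = -0.6248
  Pd branch = 0.0129·Pd^0.44·e^(0.046·RH+f) = 1.273 μm/a
  Sd branch = 0.0175·Sd^0.57·e^(0.008·RH+0.085·T) = 0.9445 μm/a
  sum: 1.273 + 0.9445 → r_corr = 2.218 μm/a
  mass loss = 2.218 μm/a × 7.14 g/cm³ = 15.84 g·m⁻²·a⁻¹
copper: T>10 °C ⇒ hinge -0.080·(18.8−10) = -0.7040
  SO₂ term: 0.0053·19.5^0.26·exp(0.059·85-0.7040) = 0.8549
  Sd branch = 0.01025·Sd^0.27·e^(0.036·RH+0.049·T) = 1.235 μm/a
  r_corr = 0.8549 + 1.235 = 2.09 μm/a
  mass loss = 2.09 μm/a × 8.96 g/cm³ = 18.72 g·m⁻²·a⁻¹
Ordering by g·m⁻²·a⁻¹: copper (18.7) > zinc (15.8)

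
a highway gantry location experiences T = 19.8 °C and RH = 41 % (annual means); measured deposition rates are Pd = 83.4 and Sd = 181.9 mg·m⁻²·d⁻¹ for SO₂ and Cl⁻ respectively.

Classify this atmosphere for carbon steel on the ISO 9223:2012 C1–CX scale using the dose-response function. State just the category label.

C3

carbon steel: temperature factor f = -0.054·(9.8) = -0.5292
  sulphur-dioxide contribution → 23.62 μm/a
  chloride contribution → 21.94 μm/a
  ⇒ r_corr(carbon steel) = 45.56 μm/a
ISO 9223 Table 2 (carbon steel): 25 < 45.6 ≤ 50 μm/a ⇒ C3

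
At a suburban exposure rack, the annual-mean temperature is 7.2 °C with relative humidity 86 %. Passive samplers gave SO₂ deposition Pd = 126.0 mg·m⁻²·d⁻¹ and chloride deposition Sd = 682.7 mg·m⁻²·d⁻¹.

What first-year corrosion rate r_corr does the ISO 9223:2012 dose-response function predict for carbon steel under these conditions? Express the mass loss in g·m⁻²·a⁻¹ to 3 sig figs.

r_corr = 1.67e+03 g·m⁻²·a⁻¹

carbon steel: temperature factor f = +0.150·(-2.8) = -0.4200
  sulphur-dioxide contribution → 80.31 μm/a
  chloride contribution → 132.9 μm/a
  ⇒ r_corr(carbon steel) = 213.2 μm/a
Convert to mass loss: 213.2 μm/a × 7.85 g/cm³ = 1673 g·m⁻²·a⁻¹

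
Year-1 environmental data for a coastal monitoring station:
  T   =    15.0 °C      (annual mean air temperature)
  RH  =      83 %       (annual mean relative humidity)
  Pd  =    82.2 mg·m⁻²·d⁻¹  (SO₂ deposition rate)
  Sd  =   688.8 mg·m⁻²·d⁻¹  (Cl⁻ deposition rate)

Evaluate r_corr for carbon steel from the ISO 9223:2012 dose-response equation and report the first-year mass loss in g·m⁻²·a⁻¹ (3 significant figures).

carbon steel: T>10 °C ⇒ hinge -0.054·(15.0−10) = -0.2700
  sulphur-dioxide contribution → 70.37 μm/a
  chloride contribution → 165.3 μm/a
  ⇒ r_corr(carbon steel) = 235.7 μm/a
Convert to mass loss: 235.7 μm/a × 7.85 g/cm³ = 1850 g·m⁻²·a⁻¹

r_corr = 1.85e+03 g·m⁻²·a⁻¹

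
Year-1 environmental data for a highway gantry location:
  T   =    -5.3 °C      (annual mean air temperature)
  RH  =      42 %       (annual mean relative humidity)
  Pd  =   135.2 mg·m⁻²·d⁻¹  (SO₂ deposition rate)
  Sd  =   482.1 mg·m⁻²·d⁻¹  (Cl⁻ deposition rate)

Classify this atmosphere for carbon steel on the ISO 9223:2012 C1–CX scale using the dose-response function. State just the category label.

C2

carbon steel: temperature factor f = +0.150·(-15.3) = -2.2950
  Pd branch = 1.77·Pd^0.52·e^(0.02·RH+f) = 5.299 μm/a
  Cl⁻ term: 0.102·482.1^0.62·exp(0.033·42+0.04·-5.3) = 15.21
  r_corr = 5.299 + 15.21 = 20.5 μm/a
Category bounds: 1.3…25 μm/a bracket r_corr ⇒ C2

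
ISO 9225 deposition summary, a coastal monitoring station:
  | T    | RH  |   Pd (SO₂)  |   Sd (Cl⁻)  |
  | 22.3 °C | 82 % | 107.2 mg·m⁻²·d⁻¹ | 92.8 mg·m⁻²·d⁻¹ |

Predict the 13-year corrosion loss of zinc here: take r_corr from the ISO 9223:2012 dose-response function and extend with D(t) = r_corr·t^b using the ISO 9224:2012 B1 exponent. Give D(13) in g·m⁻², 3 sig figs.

zinc: T>10 °C ⇒ hinge -0.071·(22.3−10) = -0.8733
  SO₂ term: 0.0129·107.2^0.44·exp(0.046·82-0.8733) = 1.831
  Cl⁻ term: 0.0175·92.8^0.57·exp(0.008·82+0.085·22.3) = 2.969
  sum: 1.831 + 2.969 → r_corr = 4.801 μm/a
ISO 9224: D(t) = r_corr · t^b with b = 0.813 (zinc, B1)
  D(13) = 4.801 × 13^0.813 = 4.801 × 8.047 = 38.63 μm
  Mass loss = 38.63 μm × 7.14 g/cm³ = 275.8 g·m⁻²

D(13) = 276 g·m⁻²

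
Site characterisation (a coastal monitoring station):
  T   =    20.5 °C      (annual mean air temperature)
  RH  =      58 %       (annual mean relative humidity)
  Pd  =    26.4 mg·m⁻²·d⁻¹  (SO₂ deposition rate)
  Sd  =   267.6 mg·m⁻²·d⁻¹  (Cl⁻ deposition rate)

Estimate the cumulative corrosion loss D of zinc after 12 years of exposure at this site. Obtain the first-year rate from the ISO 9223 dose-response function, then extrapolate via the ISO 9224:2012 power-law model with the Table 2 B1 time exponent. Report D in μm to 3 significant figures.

D(12) = 31.8 μm

zinc: temperature factor f = -0.071·(10.5) = -0.7455
  Pd branch = 0.0129·Pd^0.44·e^(0.046·RH+f) = 0.3724 μm/a
  Cl⁻ term: 0.0175·267.6^0.57·exp(0.008·58+0.085·20.5) = 3.846
  sum: 0.3724 + 3.846 → r_corr = 4.218 μm/a
Long-term exponent b (ISO 9224 Table 2, B1) = 0.813
  D(12) = 4.218 × 12^0.813 = 4.218 × 7.54 = 31.8 μm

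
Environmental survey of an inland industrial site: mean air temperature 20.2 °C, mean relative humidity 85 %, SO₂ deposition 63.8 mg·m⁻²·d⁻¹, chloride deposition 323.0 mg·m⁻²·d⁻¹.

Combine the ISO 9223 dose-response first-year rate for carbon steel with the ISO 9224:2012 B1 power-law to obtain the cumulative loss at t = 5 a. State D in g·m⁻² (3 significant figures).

carbon steel: f(T) = -0.054·(T−10) [T>10 °C] = -0.5508
  Pd branch = 1.77·Pd^0.52·e^(0.02·RH+f) = 48.48 μm/a
  Cl⁻ term: 0.102·323.0^0.62·exp(0.033·85+0.04·20.2) = 136
  r_corr = 48.48 + 136 = 184.4 μm/a
ISO 9224: D(t) = r_corr · t^b with b = 0.523 (carbon steel, B1)
  D(5) = 184.4 × 5^0.523 = 184.4 × 2.32 = 428 μm
  Mass loss = 428 μm × 7.85 g/cm³ = 3360 g·m⁻²

D(5) = 3.36e+03 g·m⁻²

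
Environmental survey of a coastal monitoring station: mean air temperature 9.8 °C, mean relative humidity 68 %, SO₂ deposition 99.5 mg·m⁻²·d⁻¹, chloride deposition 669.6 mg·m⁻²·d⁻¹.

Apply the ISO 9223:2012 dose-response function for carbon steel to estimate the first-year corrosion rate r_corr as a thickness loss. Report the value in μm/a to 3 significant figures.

carbon steel: f(T) = +0.150·(T−10) [T≤10 °C] = -0.0300
  sulphur-dioxide contribution → 73.19 μm/a
  chloride contribution → 80.43 μm/a
  total first-year rate 153.6 μm/a

r_corr = 154 μm/a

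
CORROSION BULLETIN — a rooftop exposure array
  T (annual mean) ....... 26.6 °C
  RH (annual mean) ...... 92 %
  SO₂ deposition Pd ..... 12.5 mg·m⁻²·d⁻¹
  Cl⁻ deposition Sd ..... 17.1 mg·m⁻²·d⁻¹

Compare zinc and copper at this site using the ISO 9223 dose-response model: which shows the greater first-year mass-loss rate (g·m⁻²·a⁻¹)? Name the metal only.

zinc: T>10 °C ⇒ hinge -0.071·(26.6−10) = -1.1786
  SO₂ term: 0.0129·12.5^0.44·exp(0.046·92-1.1786) = 0.8304
  Sd branch = 0.0175·Sd^0.57·e^(0.008·RH+0.085·T) = 1.768 μm/a
  r_corr = 0.8304 + 1.768 = 2.598 μm/a
  mass loss = 2.598 μm/a × 7.14 g/cm³ = 18.55 g·m⁻²·a⁻¹
copper: f(T) = -0.080·(T−10) [T>10 °C] = -1.3280
  SO₂ term: 0.0053·12.5^0.26·exp(0.059·92-1.3280) = 0.6167
  Sd branch = 0.01025·Sd^0.27·e^(0.036·RH+0.049·T) = 2.229 μm/a
  r_corr = 0.6167 + 2.229 = 2.846 μm/a
  mass loss = 2.846 μm/a × 8.96 g/cm³ = 25.5 g·m⁻²·a⁻¹
Ordering by g·m⁻²·a⁻¹: copper (25.5) > zinc (18.6)

copper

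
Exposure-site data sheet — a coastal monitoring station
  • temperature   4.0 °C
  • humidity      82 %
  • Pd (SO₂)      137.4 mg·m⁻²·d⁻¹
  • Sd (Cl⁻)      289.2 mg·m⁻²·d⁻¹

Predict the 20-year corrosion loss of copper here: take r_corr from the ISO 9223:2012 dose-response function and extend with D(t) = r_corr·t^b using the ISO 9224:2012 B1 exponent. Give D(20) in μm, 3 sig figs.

D(20) = 16.5 μm

copper: f(T) = +0.126·(T−10) [T≤10 °C] = -0.7560
  sulphur-dioxide contribution → 1.13 μm/a
  chloride contribution → 1.103 μm/a
  total first-year rate 2.232 μm/a
ISO 9224: D(t) = r_corr · t^b with b = 0.667 (copper, B1)
  D(20) = 2.232 × 20^0.667 = 2.232 × 7.375 = 16.46 μm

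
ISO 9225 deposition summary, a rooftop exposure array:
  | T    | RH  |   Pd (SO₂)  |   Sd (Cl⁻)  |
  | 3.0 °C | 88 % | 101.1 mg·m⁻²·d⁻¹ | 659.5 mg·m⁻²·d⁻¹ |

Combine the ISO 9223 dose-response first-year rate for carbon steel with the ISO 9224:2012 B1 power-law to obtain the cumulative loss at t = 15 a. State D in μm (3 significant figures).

D(15) = 648 μm

carbon steel: f(T) = +0.150·(T−10) [T≤10 °C] = -1.0500
  Pd branch = 1.77·Pd^0.52·e^(0.02·RH+f) = 39.7 μm/a
  Sd branch = 0.102·Sd^0.62·e^(0.033·RH+0.04·T) = 117.4 μm/a
  sum: 39.7 + 117.4 → r_corr = 157.1 μm/a
ISO 9224: D(t) = r_corr · t^b with b = 0.523 (carbon steel, B1)
  D(15) = 157.1 × 15^0.523 = 157.1 × 4.122 = 647.7 μm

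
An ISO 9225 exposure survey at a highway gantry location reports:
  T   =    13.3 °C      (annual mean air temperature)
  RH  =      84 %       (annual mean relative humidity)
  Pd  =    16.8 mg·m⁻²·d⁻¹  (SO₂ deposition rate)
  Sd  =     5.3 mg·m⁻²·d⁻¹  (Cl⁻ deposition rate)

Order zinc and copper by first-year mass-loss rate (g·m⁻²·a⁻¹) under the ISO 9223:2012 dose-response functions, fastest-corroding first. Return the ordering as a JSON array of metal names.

["copper", "zinc"]

zinc: T>10 °C ⇒ hinge -0.071·(13.3−10) = -0.2343
  SO₂ term: 0.0129·16.8^0.44·exp(0.046·84-0.2343) = 1.683
  Sd branch = 0.0175·Sd^0.57·e^(0.008·RH+0.085·T) = 0.2746 μm/a
  r_corr = 1.683 + 0.2746 = 1.958 μm/a
  mass loss = 1.958 μm/a × 7.14 g/cm³ = 13.98 g·m⁻²·a⁻¹
copper: temperature factor f = -0.080·(3.3) = -0.2640
  Pd branch = 0.0053·Pd^0.26·e^(0.059·RH+f) = 1.204 μm/a
  Cl⁻ term: 0.01025·5.3^0.27·exp(0.036·84+0.049·13.3) = 0.6348
  r_corr = 1.204 + 0.6348 = 1.839 μm/a
  mass loss = 1.839 μm/a × 8.96 g/cm³ = 16.47 g·m⁻²·a⁻¹
Ordering by g·m⁻²·a⁻¹: copper (16.5) > zinc (14)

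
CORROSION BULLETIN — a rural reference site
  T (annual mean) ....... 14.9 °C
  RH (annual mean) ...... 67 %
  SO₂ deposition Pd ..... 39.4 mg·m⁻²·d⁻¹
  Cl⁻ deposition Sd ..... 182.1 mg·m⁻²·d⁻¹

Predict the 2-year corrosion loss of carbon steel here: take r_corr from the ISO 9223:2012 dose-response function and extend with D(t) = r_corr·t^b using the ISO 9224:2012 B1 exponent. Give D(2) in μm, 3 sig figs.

D(2) = 112 μm

carbon steel: temperature factor f = -0.054·(4.9) = -0.2646
  Pd branch = 1.77·Pd^0.52·e^(0.02·RH+f) = 35.05 μm/a
  Cl⁻ term: 0.102·182.1^0.62·exp(0.033·67+0.04·14.9) = 42.57
  r_corr = 35.05 + 42.57 = 77.61 μm/a
Long-term exponent b (ISO 9224 Table 2, B1) = 0.523
  D(2) = 77.61 × 2^0.523 = 77.61 × 1.437 = 111.5 μm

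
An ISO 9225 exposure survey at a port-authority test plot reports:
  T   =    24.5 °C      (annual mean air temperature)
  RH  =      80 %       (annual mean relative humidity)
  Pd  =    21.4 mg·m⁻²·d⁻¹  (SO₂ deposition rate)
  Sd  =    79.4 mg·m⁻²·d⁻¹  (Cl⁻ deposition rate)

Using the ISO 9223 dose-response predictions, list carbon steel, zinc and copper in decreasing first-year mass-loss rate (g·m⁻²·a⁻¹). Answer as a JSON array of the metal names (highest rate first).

carbon steel: f(T) = -0.054·(T−10) [T>10 °C] = -0.7830
  SO₂ term: 1.77·21.4^0.52·exp(0.02·80-0.7830) = 19.71
  Sd branch = 0.102·Sd^0.62·e^(0.033·RH+0.04·T) = 57.36 μm/a
  sum: 19.71 + 57.36 → r_corr = 77.07 μm/a
  mass loss = 77.07 μm/a × 7.85 g/cm³ = 605 g·m⁻²·a⁻¹
zinc: temperature factor f = -0.071·(14.5) = -1.0295
  SO₂ term: 0.0129·21.4^0.44·exp(0.046·80-1.0295) = 0.7032
  Cl⁻ term: 0.0175·79.4^0.57·exp(0.008·80+0.085·24.5) = 3.223
  sum: 0.7032 + 3.223 → r_corr = 3.926 μm/a
  mass loss = 3.926 μm/a × 7.14 g/cm³ = 28.04 g·m⁻²·a⁻¹
copper: f(T) = -0.080·(T−10) [T>10 °C] = -1.1600
  Pd branch = 0.0053·Pd^0.26·e^(0.059·RH+f) = 0.4133 μm/a
  Sd branch = 0.01025·Sd^0.27·e^(0.036·RH+0.049·T) = 1.976 μm/a
  r_corr = 0.4133 + 1.976 = 2.389 μm/a
  mass loss = 2.389 μm/a × 8.96 g/cm³ = 21.41 g·m⁻²·a⁻¹
Ordering by g·m⁻²·a⁻¹: carbon steel (605) > zinc (28) > copper (21.4)

["carbon steel", "zinc", "copper"]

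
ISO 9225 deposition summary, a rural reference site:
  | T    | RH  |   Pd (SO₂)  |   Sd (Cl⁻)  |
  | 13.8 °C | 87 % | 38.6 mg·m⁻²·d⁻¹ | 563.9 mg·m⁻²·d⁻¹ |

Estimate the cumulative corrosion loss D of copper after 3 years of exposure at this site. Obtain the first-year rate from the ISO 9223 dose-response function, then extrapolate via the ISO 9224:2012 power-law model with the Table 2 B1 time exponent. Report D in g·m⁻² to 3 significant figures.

D(3) = 79.6 g·m⁻²

copper: T>10 °C ⇒ hinge -0.080·(13.8−10) = -0.3040
  SO₂ term: 0.0053·38.6^0.26·exp(0.059·87-0.3040) = 1.714
  Cl⁻ term: 0.01025·563.9^0.27·exp(0.036·87+0.049·13.8) = 2.555
  r_corr = 1.714 + 2.555 = 4.269 μm/a
ISO 9224: D(t) = r_corr · t^b with b = 0.667 (copper, B1)
  D(3) = 4.269 × 3^0.667 = 4.269 × 2.081 = 8.883 μm
  Mass loss = 8.883 μm × 8.96 g/cm³ = 79.6 g·m⁻²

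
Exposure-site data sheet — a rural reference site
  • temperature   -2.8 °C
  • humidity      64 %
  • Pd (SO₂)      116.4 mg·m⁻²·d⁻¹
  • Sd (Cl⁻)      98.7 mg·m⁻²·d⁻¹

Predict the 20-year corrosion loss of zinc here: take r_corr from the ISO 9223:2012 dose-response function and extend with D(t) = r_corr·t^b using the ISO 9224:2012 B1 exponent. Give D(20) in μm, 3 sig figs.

D(20) = 17.6 μm

zinc: temperature factor f = +0.038·(-12.8) = -0.4864
  Pd branch = 0.0129·Pd^0.44·e^(0.046·RH+f) = 1.222 μm/a
  Sd branch = 0.0175·Sd^0.57·e^(0.008·RH+0.085·T) = 0.3154 μm/a
  r_corr = 1.222 + 0.3154 = 1.537 μm/a
Long-term exponent b (ISO 9224 Table 2, B1) = 0.813
  D(20) = 1.537 × 20^0.813 = 1.537 × 11.42 = 17.55 μm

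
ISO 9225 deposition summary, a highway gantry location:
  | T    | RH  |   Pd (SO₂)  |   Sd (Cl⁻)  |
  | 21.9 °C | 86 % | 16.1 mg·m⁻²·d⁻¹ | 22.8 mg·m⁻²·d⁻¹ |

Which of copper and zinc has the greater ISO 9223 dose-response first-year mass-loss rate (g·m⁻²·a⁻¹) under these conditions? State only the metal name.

copper

copper: f(T) = -0.080·(T−10) [T>10 °C] = -0.9520
  sulphur-dioxide contribution → 0.6733 μm/a
  chloride contribution → 1.542 μm/a
  ⇒ r_corr(copper) = 2.215 μm/a
  mass loss = 2.215 μm/a × 8.96 g/cm³ = 19.85 g·m⁻²·a⁻¹
zinc: T>10 °C ⇒ hinge -0.071·(21.9−10) = -0.8449
  sulphur-dioxide contribution → 0.9834 μm/a
  chloride contribution → 1.331 μm/a
  ⇒ r_corr(zinc) = 2.315 μm/a
  mass loss = 2.315 μm/a × 7.14 g/cm³ = 16.53 g·m⁻²·a⁻¹
Ordering by g·m⁻²·a⁻¹: copper (19.8) > zinc (16.5)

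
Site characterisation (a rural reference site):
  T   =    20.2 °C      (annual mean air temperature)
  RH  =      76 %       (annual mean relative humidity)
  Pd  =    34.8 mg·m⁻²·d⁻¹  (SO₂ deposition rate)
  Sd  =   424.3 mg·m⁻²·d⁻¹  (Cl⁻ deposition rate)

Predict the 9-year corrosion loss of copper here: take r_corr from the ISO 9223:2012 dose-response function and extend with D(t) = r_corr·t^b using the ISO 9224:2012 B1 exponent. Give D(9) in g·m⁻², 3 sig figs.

D(9) = 105 g·m⁻²

copper: f(T) = -0.080·(T−10) [T>10 °C] = -0.8160
  sulphur-dioxide contribution → 0.5225 μm/a
  chloride contribution → 2.179 μm/a
  ⇒ r_corr(copper) = 2.702 μm/a
Power-law: D(9) = r_corr · 9^0.667
  D(9) = 2.702 × 9^0.667 = 2.702 × 4.33 = 11.7 μm
  Mass loss = 11.7 μm × 8.96 g/cm³ = 104.8 g·m⁻²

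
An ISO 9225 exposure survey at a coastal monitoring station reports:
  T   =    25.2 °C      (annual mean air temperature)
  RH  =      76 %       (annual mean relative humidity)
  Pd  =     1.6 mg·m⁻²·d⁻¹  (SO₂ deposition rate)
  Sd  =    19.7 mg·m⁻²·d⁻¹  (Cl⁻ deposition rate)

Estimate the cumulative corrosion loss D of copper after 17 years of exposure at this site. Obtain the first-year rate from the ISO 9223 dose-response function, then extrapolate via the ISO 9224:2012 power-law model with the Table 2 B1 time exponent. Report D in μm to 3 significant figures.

copper: temperature factor f = -0.080·(15.2) = -1.2160
  sulphur-dioxide contribution → 0.1573 μm/a
  chloride contribution → 1.215 μm/a
  total first-year rate 1.373 μm/a
Power-law: D(17) = r_corr · 17^0.667
  D(17) = 1.373 × 17^0.667 = 1.373 × 6.618 = 9.084 μm

D(17) = 9.08 μm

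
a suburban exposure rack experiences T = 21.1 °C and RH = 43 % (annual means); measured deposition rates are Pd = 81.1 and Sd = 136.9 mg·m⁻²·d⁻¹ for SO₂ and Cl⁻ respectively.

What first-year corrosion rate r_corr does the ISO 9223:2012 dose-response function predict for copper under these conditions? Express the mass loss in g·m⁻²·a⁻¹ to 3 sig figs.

r_corr = 5.36 g·m⁻²·a⁻¹

copper: T>10 °C ⇒ hinge -0.080·(21.1−10) = -0.8880
  SO₂ term: 0.0053·81.1^0.26·exp(0.059·43-0.8880) = 0.08645
  Cl⁻ term: 0.01025·136.9^0.27·exp(0.036·43+0.049·21.1) = 0.5115
  sum: 0.08645 + 0.5115 → r_corr = 0.598 μm/a
Convert to mass loss: 0.598 μm/a × 8.96 g/cm³ = 5.358 g·m⁻²·a⁻¹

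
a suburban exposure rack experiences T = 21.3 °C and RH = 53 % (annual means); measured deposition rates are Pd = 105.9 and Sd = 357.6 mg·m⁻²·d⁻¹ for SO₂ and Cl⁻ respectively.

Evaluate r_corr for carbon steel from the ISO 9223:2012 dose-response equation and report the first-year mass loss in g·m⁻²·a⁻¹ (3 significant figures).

carbon steel: T>10 °C ⇒ hinge -0.054·(21.3−10) = -0.6102
  sulphur-dioxide contribution → 31.35 μm/a
  chloride contribution → 52.64 μm/a
  total first-year rate 83.99 μm/a
Convert to mass loss: 83.99 μm/a × 7.85 g/cm³ = 659.3 g·m⁻²·a⁻¹

r_corr = 659 g·m⁻²·a⁻¹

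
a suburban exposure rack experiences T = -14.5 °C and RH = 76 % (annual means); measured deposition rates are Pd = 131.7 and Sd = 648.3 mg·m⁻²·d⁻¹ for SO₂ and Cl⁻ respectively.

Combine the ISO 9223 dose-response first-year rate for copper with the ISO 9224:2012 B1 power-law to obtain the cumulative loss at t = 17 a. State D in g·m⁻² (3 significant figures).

copper: f(T) = +0.126·(T−10) [T≤10 °C] = -3.0870
  Pd branch = 0.0053·Pd^0.26·e^(0.059·RH+f) = 0.07622 μm/a
  Cl⁻ term: 0.01025·648.3^0.27·exp(0.036·76+0.049·-14.5) = 0.4462
  sum: 0.07622 + 0.4462 → r_corr = 0.5225 μm/a
Long-term exponent b (ISO 9224 Table 2, B1) = 0.667
  D(17) = 0.5225 × 17^0.667 = 0.5225 × 6.618 = 3.458 μm
  Mass loss = 3.458 μm × 8.96 g/cm³ = 30.98 g·m⁻²

D(17) = 31.0 g·m⁻²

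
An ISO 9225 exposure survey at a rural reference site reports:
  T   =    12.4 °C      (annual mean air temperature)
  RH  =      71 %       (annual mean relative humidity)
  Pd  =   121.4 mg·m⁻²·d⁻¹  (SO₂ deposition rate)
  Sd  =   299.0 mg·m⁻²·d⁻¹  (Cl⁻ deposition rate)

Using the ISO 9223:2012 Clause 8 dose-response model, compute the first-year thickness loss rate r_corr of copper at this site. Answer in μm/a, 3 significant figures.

r_corr = 2.13 μm/a

copper: temperature factor f = -0.080·(2.4) = -0.1920
  Pd branch = 0.0053·Pd^0.26·e^(0.059·RH+f) = 1.005 μm/a
  Cl⁻ term: 0.01025·299.0^0.27·exp(0.036·71+0.049·12.4) = 1.13
  sum: 1.005 + 1.13 → r_corr = 2.135 μm/a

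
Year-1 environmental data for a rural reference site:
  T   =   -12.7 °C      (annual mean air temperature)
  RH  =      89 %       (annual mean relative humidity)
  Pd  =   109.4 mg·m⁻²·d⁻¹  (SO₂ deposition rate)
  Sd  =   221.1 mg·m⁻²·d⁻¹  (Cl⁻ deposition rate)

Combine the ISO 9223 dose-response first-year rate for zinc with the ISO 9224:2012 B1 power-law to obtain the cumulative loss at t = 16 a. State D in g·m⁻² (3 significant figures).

D(16) = 193 g·m⁻²

zinc: temperature factor f = +0.038·(-22.7) = -0.8626
  sulphur-dioxide contribution → 2.577 μm/a
  chloride contribution → 0.2629 μm/a
  ⇒ r_corr(zinc) = 2.84 μm/a
ISO 9224: D(t) = r_corr · t^b with b = 0.813 (zinc, B1)
  D(16) = 2.84 × 16^0.813 = 2.84 × 9.527 = 27.06 μm
  Mass loss = 27.06 μm × 7.14 g/cm³ = 193.2 g·m⁻²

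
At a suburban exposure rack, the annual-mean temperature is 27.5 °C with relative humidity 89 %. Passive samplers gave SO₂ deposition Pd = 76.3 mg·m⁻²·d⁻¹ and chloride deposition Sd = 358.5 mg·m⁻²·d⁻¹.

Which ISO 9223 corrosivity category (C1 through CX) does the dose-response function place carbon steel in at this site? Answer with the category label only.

carbon steel: temperature factor f = -0.054·(17.5) = -0.9450
  SO₂ term: 1.77·76.3^0.52·exp(0.02·89-0.9450) = 38.86
  Cl⁻ term: 0.102·358.5^0.62·exp(0.033·89+0.04·27.5) = 221.6
  sum: 38.86 + 221.6 → r_corr = 260.5 μm/a
ISO 9223 Table 2 (carbon steel): 200 < 260 ≤ 700 μm/a ⇒ CX

CX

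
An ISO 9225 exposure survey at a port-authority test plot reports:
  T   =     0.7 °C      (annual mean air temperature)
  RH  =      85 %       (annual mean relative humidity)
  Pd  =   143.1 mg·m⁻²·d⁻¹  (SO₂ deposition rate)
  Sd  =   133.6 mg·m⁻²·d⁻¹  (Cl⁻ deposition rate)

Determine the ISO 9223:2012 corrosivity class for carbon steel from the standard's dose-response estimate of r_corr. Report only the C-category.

carbon steel: temperature factor f = +0.150·(-9.3) = -1.3950
  Pd branch = 1.77·Pd^0.52·e^(0.02·RH+f) = 31.72 μm/a
  Cl⁻ term: 0.102·133.6^0.62·exp(0.033·85+0.04·0.7) = 36.05
  sum: 31.72 + 36.05 → r_corr = 67.78 μm/a
67.8 μm/a falls in (50, 80] for carbon steel → category C4

C4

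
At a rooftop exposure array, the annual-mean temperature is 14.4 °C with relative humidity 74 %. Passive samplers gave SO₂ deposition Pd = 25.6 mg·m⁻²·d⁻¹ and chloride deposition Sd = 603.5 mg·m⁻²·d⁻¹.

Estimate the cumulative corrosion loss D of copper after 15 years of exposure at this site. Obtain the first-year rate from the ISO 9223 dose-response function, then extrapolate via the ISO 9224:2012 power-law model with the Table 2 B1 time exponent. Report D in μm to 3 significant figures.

copper: T>10 °C ⇒ hinge -0.080·(14.4−10) = -0.3520
  Pd branch = 0.0053·Pd^0.26·e^(0.059·RH+f) = 0.6818 μm/a
  Cl⁻ term: 0.01025·603.5^0.27·exp(0.036·74+0.049·14.4) = 1.678
  r_corr = 0.6818 + 1.678 = 2.36 μm/a
ISO 9224: D(t) = r_corr · t^b with b = 0.667 (copper, B1)
  D(15) = 2.36 × 15^0.667 = 2.36 × 6.088 = 14.37 μm

D(15) = 14.4 μm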